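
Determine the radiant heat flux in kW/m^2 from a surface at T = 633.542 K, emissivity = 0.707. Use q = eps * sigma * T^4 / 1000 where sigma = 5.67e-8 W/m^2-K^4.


T^4 = 1.6110e+11
q = 0.707 * 5.67e-8 * 1.6110e+11 / 1000 = 6.4581 kW/m^2

6.4581 kW/m^2


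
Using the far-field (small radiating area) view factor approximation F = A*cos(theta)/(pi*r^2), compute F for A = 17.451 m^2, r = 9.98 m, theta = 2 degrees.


cos(2 deg) = 0.99939
pi*r^2 = 312.90
F = 17.451 * 0.99939 / 312.90 = 0.055737

0.055737


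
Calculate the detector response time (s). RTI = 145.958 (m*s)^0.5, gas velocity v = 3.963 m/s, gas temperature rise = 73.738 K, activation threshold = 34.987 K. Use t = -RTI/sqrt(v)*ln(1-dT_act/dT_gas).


dT_act/dT_gas = 0.47448
ln(1 - 0.47448) = -0.64336
t = -145.958 / sqrt(3.963) * -0.64336 = 47.171 s

47.171 s


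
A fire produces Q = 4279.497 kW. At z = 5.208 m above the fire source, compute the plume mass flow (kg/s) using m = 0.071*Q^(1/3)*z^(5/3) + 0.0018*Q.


Q^(1/3) = 16.235
z^(5/3) = 15.648
First term = 0.071 * 16.235 * 15.648 = 18.037
Second term = 0.0018 * 4279.497 = 7.7031
m = 25.741 kg/s

25.741 kg/s


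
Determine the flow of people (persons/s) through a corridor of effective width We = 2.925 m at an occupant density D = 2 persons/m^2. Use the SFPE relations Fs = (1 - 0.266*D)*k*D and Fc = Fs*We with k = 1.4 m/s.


1 - 0.266*D = 1 - 0.266*2 = 0.468
Fs = 0.468 * 1.4 * 2 = 1.3104 persons/(s*m)
Fc = 1.3104 * 2.925 = 3.8329 persons/s

3.8329 persons/s


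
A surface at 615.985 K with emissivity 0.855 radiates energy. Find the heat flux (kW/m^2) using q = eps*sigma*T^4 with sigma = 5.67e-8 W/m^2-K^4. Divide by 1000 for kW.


T^4 = 1.4397e+11
q = 0.855 * 5.67e-8 * 1.4397e+11 / 1000 = 6.9796 kW/m^2

6.9796 kW/m^2


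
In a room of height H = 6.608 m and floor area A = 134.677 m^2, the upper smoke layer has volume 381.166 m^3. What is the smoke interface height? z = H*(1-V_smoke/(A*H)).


V/(A*H) = 0.42830
1 - 0.42830 = 0.57170
z = 6.608 * 0.57170 = 3.7778 m

3.7778 m


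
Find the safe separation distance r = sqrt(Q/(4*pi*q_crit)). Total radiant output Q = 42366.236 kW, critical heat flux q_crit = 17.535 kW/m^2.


4*pi*q_crit = 220.35
Q/(4*pi*q_crit) = 192.27
r = sqrt(192.27) = 13.866 m

13.866 m


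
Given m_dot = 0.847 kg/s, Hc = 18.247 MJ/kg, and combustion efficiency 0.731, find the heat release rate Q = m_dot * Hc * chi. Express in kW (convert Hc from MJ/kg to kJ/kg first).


Hc = 18.247 MJ/kg = 18.247 * 1000 kJ/kg = 18247 kJ/kg
Q = 0.847 kg/s * 18247 kJ/kg * 0.731 = 11298 kW

11298 kW


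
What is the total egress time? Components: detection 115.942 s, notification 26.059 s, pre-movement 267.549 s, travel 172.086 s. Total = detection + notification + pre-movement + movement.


Total = 115.942 + 26.059 + 267.549 + 172.086 = 581.636 s

581.636 s


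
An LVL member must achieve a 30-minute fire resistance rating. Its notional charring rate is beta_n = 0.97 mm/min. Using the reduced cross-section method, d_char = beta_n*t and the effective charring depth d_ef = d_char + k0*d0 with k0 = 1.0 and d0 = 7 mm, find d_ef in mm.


d_char = 0.97 * 30 = 29.1 mm
d_ef = 29.1 + 1.0*7 = 36.1 mm

36.1 mm


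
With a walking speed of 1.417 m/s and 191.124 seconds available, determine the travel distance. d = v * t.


d = 1.417 * 191.124 = 270.82 m

270.82 m


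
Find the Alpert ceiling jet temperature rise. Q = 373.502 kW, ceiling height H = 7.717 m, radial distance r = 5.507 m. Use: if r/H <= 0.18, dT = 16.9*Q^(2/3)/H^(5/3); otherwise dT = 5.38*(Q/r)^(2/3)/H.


r/H = 5.507 / 7.717 = 0.71362
r/H > 0.18, so dT = 5.38*(Q/r)^(2/3)/H
Q/r = 67.823
(Q/r)^(2/3) = 16.631
dT = 5.38 * 16.631 / 7.717 = 11.595 K

11.595 K


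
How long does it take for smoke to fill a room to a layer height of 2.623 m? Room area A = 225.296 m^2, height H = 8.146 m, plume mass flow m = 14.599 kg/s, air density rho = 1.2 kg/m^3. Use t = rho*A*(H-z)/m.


H - z = 5.523 m
t = 1.2 * 225.296 * 5.523 / 14.599 = 102.28 s

102.28 s


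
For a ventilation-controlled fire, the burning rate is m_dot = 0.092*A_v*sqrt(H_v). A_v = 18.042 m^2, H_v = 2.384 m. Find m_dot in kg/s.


sqrt(H_v) = 1.5440
m_dot = 0.092 * 18.042 * 1.5440 = 2.5629 kg/s

2.5629 kg/s


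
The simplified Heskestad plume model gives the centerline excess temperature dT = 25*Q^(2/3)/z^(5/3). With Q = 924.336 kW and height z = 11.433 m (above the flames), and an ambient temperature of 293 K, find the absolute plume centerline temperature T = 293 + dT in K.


Q^(2/3) = 94.890
z^(5/3) = 58.023
dT = 25 * 94.890 / 58.023 = 40.885 K
T = 293 + 40.885 = 333.88 K

333.88 K


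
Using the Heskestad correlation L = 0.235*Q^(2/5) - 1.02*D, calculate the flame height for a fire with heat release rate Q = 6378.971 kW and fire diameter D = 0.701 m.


Q^(2/5) = 33.258
0.235 * Q^(2/5) = 7.8157
1.02 * D = 0.71502
L = 7.1007 m

7.1007 m


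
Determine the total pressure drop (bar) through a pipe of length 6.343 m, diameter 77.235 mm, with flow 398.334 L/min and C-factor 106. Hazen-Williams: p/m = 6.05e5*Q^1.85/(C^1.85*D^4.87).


Q^1.85 = 64633
C^1.85 = 5582.3
D^4.87 = 1.5619e+09
p/m = 0.0044848 bar/m
p_total = 0.0044848 * 6.343 = 0.028447 bar

0.028447 bar


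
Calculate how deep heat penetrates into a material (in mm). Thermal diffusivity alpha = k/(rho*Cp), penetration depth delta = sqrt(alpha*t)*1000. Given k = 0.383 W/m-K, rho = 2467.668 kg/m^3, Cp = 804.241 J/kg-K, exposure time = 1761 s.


alpha = 0.383 / (2467.668 * 804.241) = 1.9299e-07 m^2/s
alpha * t = 0.00033985
delta = sqrt(0.00033985) * 1000 = 18.435 mm

18.435 mm


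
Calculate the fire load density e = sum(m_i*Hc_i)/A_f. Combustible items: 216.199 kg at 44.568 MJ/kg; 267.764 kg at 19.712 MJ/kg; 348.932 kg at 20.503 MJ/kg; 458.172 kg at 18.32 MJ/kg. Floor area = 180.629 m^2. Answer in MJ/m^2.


Total energy = 216.199*44.568 + 267.764*19.712 + 348.932*20.503 + 458.172*18.32
= 9635.557 + 5278.164 + 7154.153 + 8393.711
= 30461.58 MJ
e = 30461.58 / 180.629 = 168.64 MJ/m^2

168.64 MJ/m^2


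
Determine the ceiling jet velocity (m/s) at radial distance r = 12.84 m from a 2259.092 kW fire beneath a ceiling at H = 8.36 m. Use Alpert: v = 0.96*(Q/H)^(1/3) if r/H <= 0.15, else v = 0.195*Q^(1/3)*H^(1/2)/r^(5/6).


r/H = 12.84 / 8.36 = 1.5359
r/H > 0.15, so v = 0.195*Q^(1/3)*H^(1/2)/r^(5/6)
Q^(1/3) = 13.121
H^(1/2) = 2.8914
r^(5/6) = 8.3908
v = 0.195 * 13.121 * 2.8914 / 8.3908 = 0.88168 m/s

0.88168 m/s


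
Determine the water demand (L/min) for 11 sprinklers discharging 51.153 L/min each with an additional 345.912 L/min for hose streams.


Sprinkler demand = 11 * 51.153 = 562.683 L/min
Total = 562.683 + 345.912 = 908.595 L/min

908.595 L/min


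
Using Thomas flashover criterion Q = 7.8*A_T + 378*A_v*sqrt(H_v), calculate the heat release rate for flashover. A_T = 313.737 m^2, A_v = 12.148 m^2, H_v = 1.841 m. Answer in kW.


7.8*A_T = 2447.1
sqrt(H_v) = 1.3568
378*A_v*sqrt(H_v) = 6230.5
Q = 2447.1 + 6230.5 = 8677.7 kW

8677.7 kW


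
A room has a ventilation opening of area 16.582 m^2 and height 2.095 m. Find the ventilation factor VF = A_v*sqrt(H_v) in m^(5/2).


sqrt(H_v) = 1.4474
VF = 16.582 * 1.4474 = 24.001 m^(5/2)

24.001 m^(5/2)


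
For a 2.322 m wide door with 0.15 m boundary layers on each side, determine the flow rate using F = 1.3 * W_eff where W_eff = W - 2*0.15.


W_eff = 2.322 - 0.30 = 2.022 m
F = 1.3 * 2.022 = 2.6286 persons/s

2.6286 persons/s


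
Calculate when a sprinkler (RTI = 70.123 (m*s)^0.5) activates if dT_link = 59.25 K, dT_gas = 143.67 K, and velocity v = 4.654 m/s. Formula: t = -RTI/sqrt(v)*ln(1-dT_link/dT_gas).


dT_link/dT_gas = 0.41240
ln(1 - 0.41240) = -0.53171
t = -70.123 / sqrt(4.654) * -0.53171 = 17.283 s

17.283 s


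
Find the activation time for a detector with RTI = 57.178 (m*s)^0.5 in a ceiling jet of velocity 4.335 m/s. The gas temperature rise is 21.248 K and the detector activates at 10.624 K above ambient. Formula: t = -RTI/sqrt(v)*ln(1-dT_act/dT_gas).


dT_act/dT_gas = 0.5
ln(1 - 0.5) = -0.69315
t = -57.178 / sqrt(4.335) * -0.69315 = 19.035 s

19.035 s


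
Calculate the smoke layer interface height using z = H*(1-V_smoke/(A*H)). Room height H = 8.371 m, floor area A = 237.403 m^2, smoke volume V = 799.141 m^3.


V/(A*H) = 0.40212
1 - 0.40212 = 0.59788
z = 8.371 * 0.59788 = 5.0048 m

5.0048 m


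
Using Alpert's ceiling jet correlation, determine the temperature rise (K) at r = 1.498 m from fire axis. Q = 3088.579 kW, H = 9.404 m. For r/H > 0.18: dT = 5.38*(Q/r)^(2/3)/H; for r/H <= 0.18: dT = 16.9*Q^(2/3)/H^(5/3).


r/H = 1.498 / 9.404 = 0.15929
r/H <= 0.18, so dT = 16.9*Q^(2/3)/H^(5/3)
Q^(2/3) = 212.08
H^(5/3) = 41.897
dT = 16.9 * 212.08 / 41.897 = 85.547 K

85.547 K


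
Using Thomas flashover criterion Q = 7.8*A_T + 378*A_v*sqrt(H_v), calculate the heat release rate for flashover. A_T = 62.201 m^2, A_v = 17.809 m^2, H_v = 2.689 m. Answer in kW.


7.8*A_T = 485.17
sqrt(H_v) = 1.6398
378*A_v*sqrt(H_v) = 11039
Q = 485.17 + 11039 = 11524 kW

11524 kW


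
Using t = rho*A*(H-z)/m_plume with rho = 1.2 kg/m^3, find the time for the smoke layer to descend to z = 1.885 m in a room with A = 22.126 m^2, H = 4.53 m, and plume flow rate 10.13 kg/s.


H - z = 2.645 m
t = 1.2 * 22.126 * 2.645 / 10.13 = 6.9327 s

6.9327 s


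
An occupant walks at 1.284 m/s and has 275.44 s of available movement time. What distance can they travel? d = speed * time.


d = 1.284 * 275.44 = 353.66 m

353.66 m


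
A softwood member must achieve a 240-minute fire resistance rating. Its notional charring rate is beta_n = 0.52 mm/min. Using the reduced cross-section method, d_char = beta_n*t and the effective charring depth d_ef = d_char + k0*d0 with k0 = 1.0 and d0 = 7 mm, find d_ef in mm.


d_char = 0.52 * 240 = 124.8 mm
d_ef = 124.8 + 1.0*7 = 131.8 mm

131.8 mm


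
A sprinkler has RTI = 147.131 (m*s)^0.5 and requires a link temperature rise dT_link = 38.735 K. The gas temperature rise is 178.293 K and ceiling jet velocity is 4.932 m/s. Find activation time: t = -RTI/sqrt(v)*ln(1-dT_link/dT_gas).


dT_link/dT_gas = 0.21725
ln(1 - 0.21725) = -0.24495
t = -147.131 / sqrt(4.932) * -0.24495 = 16.228 s

16.228 s


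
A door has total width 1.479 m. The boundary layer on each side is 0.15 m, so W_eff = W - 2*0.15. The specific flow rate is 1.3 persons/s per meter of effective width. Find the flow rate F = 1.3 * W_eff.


W_eff = 1.479 - 0.30 = 1.179 m
F = 1.3 * 1.179 = 1.5327 persons/s

1.5327 persons/s


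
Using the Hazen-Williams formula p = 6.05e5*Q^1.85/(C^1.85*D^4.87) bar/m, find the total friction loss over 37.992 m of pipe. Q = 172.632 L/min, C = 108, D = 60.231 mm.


Q^1.85 = 13762
C^1.85 = 5778.8
D^4.87 = 4.6529e+08
p/m = 0.0030965 bar/m
p_total = 0.0030965 * 37.992 = 0.11764 bar

0.11764 bar


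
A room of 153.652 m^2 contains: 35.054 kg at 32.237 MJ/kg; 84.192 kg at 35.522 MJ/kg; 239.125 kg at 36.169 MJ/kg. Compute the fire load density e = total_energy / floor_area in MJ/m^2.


Total energy = 35.054*32.237 + 84.192*35.522 + 239.125*36.169
= 1130.036 + 2990.668 + 8648.912
= 12769.62 MJ
e = 12769.62 / 153.652 = 83.107 MJ/m^2

83.107 MJ/m^2


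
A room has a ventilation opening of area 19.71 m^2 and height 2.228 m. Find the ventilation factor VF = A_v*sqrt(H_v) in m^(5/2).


sqrt(H_v) = 1.4926
VF = 19.71 * 1.4926 = 29.420 m^(5/2)

29.420 m^(5/2)


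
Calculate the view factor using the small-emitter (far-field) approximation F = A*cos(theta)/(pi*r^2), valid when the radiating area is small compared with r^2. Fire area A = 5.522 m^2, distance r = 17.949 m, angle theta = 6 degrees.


cos(6 deg) = 0.99452
pi*r^2 = 1012.1
F = 5.522 * 0.99452 / 1012.1 = 0.0054260

0.0054260


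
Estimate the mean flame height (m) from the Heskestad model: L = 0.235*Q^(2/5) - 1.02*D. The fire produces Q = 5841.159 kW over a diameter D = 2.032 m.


Q^(2/5) = 32.107
0.235 * Q^(2/5) = 7.5451
1.02 * D = 2.0726
L = 5.4725 m

5.4725 m


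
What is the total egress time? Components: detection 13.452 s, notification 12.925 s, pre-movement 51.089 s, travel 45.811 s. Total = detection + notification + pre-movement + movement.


Total = 13.452 + 12.925 + 51.089 + 45.811 = 123.277 s

123.277 s


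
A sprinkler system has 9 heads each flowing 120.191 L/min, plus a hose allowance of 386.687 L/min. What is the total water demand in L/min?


Sprinkler demand = 9 * 120.191 = 1081.719 L/min
Total = 1081.719 + 386.687 = 1468.406 L/min

1468.406 L/min


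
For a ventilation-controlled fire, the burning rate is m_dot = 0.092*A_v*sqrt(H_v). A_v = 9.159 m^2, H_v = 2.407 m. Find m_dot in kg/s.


sqrt(H_v) = 1.5515
m_dot = 0.092 * 9.159 * 1.5515 = 1.3073 kg/s

1.3073 kg/s


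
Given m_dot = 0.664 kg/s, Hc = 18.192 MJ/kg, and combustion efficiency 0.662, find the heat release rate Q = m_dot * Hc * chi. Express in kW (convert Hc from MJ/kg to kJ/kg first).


Hc = 18.192 MJ/kg = 18.192 * 1000 kJ/kg = 18192 kJ/kg
Q = 0.664 kg/s * 18192 kJ/kg * 0.662 = 7996.6 kW

7996.6 kW


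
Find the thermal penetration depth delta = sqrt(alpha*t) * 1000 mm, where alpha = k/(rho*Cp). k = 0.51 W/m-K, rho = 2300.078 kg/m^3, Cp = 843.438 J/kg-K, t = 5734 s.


alpha = 0.51 / (2300.078 * 843.438) = 2.6289e-07 m^2/s
alpha * t = 0.0015074
delta = sqrt(0.0015074) * 1000 = 38.825 mm

38.825 mm


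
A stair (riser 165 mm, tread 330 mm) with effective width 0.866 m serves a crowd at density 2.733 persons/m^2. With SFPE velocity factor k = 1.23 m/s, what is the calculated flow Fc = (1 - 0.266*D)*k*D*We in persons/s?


1 - 0.266*D = 1 - 0.266*2.733 = 0.27302
Fs = 0.27302 * 1.23 * 2.733 = 0.91779 persons/(s*m)
Fc = 0.91779 * 0.866 = 0.79480 persons/s

0.79480 persons/s


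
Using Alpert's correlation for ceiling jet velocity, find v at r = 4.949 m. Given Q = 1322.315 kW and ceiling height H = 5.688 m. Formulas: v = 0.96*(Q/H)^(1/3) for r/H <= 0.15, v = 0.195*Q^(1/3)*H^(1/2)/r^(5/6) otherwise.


r/H = 4.949 / 5.688 = 0.87008
r/H > 0.15, so v = 0.195*Q^(1/3)*H^(1/2)/r^(5/6)
Q^(1/3) = 10.976
H^(1/2) = 2.3850
r^(5/6) = 3.7911
v = 0.195 * 10.976 * 2.3850 / 3.7911 = 1.3465 m/s

1.3465 m/s


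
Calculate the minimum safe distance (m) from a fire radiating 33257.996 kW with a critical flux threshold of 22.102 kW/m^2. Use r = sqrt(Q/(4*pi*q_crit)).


4*pi*q_crit = 277.74
Q/(4*pi*q_crit) = 119.74
r = sqrt(119.74) = 10.943 m

10.943 m


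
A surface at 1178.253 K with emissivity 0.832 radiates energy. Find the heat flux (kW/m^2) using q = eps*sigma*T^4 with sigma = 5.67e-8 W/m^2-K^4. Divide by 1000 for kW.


T^4 = 1.9273e+12
q = 0.832 * 5.67e-8 * 1.9273e+12 / 1000 = 90.920 kW/m^2

90.920 kW/m^2


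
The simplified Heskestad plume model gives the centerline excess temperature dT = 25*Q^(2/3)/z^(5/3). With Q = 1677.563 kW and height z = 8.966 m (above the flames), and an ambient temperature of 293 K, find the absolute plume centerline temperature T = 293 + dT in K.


Q^(2/3) = 141.18
z^(5/3) = 38.696
dT = 25 * 141.18 / 38.696 = 91.214 K
T = 293 + 91.214 = 384.21 K

384.21 K


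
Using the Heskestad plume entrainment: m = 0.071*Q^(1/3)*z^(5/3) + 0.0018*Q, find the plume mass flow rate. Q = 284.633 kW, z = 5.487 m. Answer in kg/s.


Q^(1/3) = 6.5780
z^(5/3) = 17.070
First term = 0.071 * 6.5780 * 17.070 = 7.9722
Second term = 0.0018 * 284.633 = 0.51234
m = 8.4845 kg/s

8.4845 kg/s


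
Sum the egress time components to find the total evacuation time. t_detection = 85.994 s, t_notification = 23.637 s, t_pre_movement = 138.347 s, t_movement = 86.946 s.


Total = 85.994 + 23.637 + 138.347 + 86.946 = 334.924 s

334.924 s


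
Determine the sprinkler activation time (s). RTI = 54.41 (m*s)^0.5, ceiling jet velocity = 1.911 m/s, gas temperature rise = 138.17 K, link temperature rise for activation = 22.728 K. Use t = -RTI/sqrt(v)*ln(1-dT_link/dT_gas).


dT_link/dT_gas = 0.16449
ln(1 - 0.16449) = -0.17972
t = -54.41 / sqrt(1.911) * -0.17972 = 7.0735 s

7.0735 s


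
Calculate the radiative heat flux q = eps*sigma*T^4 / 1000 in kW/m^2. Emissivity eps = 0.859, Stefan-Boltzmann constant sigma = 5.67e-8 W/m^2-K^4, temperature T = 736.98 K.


T^4 = 2.9500e+11
q = 0.859 * 5.67e-8 * 2.9500e+11 / 1000 = 14.368 kW/m^2

14.368 kW/m^2


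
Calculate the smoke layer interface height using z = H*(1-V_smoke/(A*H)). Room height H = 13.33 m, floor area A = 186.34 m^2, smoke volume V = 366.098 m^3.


V/(A*H) = 0.14739
1 - 0.14739 = 0.85261
z = 13.33 * 0.85261 = 11.365 m

11.365 m


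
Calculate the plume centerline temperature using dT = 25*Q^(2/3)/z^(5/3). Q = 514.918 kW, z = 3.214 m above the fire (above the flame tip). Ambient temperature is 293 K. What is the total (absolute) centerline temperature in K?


Q^(2/3) = 64.243
z^(5/3) = 6.9997
dT = 25 * 64.243 / 6.9997 = 229.45 K
T = 293 + 229.45 = 522.45 K

522.45 K


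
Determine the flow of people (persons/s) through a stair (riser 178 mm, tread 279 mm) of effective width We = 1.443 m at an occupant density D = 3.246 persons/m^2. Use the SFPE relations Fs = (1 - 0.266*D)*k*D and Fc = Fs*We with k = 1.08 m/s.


1 - 0.266*D = 1 - 0.266*3.246 = 0.13656
Fs = 0.13656 * 1.08 * 3.246 = 0.47875 persons/(s*m)
Fc = 0.47875 * 1.443 = 0.69084 persons/s

0.69084 persons/s


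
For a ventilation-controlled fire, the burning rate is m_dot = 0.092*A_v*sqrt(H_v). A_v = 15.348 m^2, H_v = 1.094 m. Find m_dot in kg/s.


sqrt(H_v) = 1.0459
m_dot = 0.092 * 15.348 * 1.0459 = 1.4769 kg/s

1.4769 kg/s


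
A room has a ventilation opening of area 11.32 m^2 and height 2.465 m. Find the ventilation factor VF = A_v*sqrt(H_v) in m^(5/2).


sqrt(H_v) = 1.5700
VF = 11.32 * 1.5700 = 17.773 m^(5/2)

17.773 m^(5/2)


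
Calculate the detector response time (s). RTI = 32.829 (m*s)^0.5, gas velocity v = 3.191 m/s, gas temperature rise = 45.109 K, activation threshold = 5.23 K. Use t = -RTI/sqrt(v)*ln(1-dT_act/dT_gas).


dT_act/dT_gas = 0.11594
ln(1 - 0.11594) = -0.12323
t = -32.829 / sqrt(3.191) * -0.12323 = 2.2647 s

2.2647 s


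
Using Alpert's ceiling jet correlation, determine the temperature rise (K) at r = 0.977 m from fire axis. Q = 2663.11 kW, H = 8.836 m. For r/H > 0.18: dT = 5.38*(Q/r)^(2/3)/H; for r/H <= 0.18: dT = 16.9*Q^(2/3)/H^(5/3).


r/H = 0.977 / 8.836 = 0.11057
r/H <= 0.18, so dT = 16.9*Q^(2/3)/H^(5/3)
Q^(2/3) = 192.13
H^(5/3) = 37.765
dT = 16.9 * 192.13 / 37.765 = 85.978 K

85.978 K


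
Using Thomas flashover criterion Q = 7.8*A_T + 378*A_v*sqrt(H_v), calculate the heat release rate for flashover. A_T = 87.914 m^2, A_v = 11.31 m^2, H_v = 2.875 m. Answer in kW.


7.8*A_T = 685.73
sqrt(H_v) = 1.6956
378*A_v*sqrt(H_v) = 7248.9
Q = 685.73 + 7248.9 = 7934.6 kW

7934.6 kW


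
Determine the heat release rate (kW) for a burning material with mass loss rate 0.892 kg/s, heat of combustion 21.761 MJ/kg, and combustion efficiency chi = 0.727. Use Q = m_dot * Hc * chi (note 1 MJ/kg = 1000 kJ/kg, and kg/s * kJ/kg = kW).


Hc = 21.761 MJ/kg = 21.761 * 1000 kJ/kg = 21761 kJ/kg
Q = 0.892 kg/s * 21761 kJ/kg * 0.727 = 14112 kW

14112 kW


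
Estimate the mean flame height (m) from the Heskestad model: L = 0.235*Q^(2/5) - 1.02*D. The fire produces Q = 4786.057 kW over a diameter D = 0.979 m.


Q^(2/5) = 29.648
0.235 * Q^(2/5) = 6.9672
1.02 * D = 0.99858
L = 5.9686 m

5.9686 m


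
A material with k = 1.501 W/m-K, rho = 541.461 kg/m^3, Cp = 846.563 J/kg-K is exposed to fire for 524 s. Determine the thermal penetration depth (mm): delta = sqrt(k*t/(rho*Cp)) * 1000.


alpha = 1.501 / (541.461 * 846.563) = 3.2746e-06 m^2/s
alpha * t = 0.0017159
delta = sqrt(0.0017159) * 1000 = 41.423 mm

41.423 mm


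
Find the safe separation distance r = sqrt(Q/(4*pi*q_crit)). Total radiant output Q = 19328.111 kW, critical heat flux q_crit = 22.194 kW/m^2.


4*pi*q_crit = 278.90
Q/(4*pi*q_crit) = 69.302
r = sqrt(69.302) = 8.3248 m

8.3248 m


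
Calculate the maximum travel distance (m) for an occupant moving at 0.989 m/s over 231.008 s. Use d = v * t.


d = 0.989 * 231.008 = 228.47 m

228.47 m


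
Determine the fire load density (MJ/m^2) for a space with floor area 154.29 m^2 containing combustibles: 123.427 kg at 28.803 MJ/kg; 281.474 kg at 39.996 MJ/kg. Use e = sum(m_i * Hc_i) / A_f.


Total energy = 123.427*28.803 + 281.474*39.996
= 3555.068 + 11257.83
= 14812.90 MJ
e = 14812.90 / 154.29 = 96.007 MJ/m^2

96.007 MJ/m^2


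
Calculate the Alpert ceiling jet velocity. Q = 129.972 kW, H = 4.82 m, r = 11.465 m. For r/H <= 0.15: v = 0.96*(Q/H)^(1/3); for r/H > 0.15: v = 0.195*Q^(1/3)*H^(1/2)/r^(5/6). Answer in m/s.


r/H = 11.465 / 4.82 = 2.3786
r/H > 0.15, so v = 0.195*Q^(1/3)*H^(1/2)/r^(5/6)
Q^(1/3) = 5.0654
H^(1/2) = 2.1954
r^(5/6) = 7.6350
v = 0.195 * 5.0654 * 2.1954 / 7.6350 = 0.28403 m/s

0.28403 m/s


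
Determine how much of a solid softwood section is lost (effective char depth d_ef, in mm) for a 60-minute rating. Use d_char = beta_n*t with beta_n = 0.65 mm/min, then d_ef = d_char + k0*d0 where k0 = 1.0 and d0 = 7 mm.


d_char = 0.65 * 60 = 39 mm
d_ef = 39 + 1.0*7 = 46 mm

46 mm


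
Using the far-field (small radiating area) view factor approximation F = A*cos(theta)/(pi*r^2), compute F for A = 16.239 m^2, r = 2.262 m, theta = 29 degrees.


cos(29 deg) = 0.87462
pi*r^2 = 16.074
F = 16.239 * 0.87462 / 16.074 = 0.88358

0.88358


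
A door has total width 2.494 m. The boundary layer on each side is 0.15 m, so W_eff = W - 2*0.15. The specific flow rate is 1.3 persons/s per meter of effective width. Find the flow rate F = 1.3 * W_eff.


W_eff = 2.494 - 0.30 = 2.194 m
F = 1.3 * 2.194 = 2.8522 persons/s

2.8522 persons/s


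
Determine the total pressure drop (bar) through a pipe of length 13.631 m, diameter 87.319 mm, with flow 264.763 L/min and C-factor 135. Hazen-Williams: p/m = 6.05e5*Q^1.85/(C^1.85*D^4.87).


Q^1.85 = 30359
C^1.85 = 8732.1
D^4.87 = 2.8392e+09
p/m = 0.00074084 bar/m
p_total = 0.00074084 * 13.631 = 0.010098 bar

0.010098 bar


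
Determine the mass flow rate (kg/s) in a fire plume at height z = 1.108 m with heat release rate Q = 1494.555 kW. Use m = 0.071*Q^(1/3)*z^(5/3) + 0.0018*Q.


Q^(1/3) = 11.433
z^(5/3) = 1.1864
First term = 0.071 * 11.433 * 1.1864 = 0.96308
Second term = 0.0018 * 1494.555 = 2.6902
m = 3.6533 kg/s

3.6533 kg/s


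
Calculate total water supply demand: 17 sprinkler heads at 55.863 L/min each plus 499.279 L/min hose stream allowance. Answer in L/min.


Sprinkler demand = 17 * 55.863 = 949.671 L/min
Total = 949.671 + 499.279 = 1448.95 L/min

1448.95 L/min


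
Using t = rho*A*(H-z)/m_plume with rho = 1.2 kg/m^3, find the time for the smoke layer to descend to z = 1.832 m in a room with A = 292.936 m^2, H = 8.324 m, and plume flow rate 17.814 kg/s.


H - z = 6.492 m
t = 1.2 * 292.936 * 6.492 / 17.814 = 128.11 s

128.11 s


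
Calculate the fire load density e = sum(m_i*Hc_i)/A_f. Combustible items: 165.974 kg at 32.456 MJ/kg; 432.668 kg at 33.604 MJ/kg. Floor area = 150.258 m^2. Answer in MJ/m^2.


Total energy = 165.974*32.456 + 432.668*33.604
= 5386.852 + 14539.38
= 19926.23 MJ
e = 19926.23 / 150.258 = 132.61 MJ/m^2

132.61 MJ/m^2


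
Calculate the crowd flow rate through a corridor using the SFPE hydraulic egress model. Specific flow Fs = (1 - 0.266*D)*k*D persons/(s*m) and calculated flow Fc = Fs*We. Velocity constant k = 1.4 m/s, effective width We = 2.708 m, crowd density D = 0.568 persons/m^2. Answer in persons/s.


1 - 0.266*D = 1 - 0.266*0.568 = 0.84891
Fs = 0.84891 * 1.4 * 0.568 = 0.67505 persons/(s*m)
Fc = 0.67505 * 2.708 = 1.8280 persons/s

1.8280 persons/s


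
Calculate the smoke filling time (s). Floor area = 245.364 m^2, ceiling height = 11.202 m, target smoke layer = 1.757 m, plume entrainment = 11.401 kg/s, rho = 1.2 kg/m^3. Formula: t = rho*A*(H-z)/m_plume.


H - z = 9.445 m
t = 1.2 * 245.364 * 9.445 / 11.401 = 243.92 s

243.92 s


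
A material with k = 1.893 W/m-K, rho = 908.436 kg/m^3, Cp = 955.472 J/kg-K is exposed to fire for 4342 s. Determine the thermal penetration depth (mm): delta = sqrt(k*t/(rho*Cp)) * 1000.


alpha = 1.893 / (908.436 * 955.472) = 2.1809e-06 m^2/s
alpha * t = 0.0094695
delta = sqrt(0.0094695) * 1000 = 97.311 mm

97.311 mm


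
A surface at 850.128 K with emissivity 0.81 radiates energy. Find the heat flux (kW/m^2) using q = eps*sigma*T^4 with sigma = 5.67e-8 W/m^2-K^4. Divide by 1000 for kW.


T^4 = 5.2232e+11
q = 0.81 * 5.67e-8 * 5.2232e+11 / 1000 = 23.989 kW/m^2

23.989 kW/m^2


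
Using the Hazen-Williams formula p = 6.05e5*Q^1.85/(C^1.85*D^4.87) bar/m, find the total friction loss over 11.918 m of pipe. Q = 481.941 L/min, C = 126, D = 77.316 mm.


Q^1.85 = 91947
C^1.85 = 7685.7
D^4.87 = 1.5699e+09
p/m = 0.0046104 bar/m
p_total = 0.0046104 * 11.918 = 0.054947 bar

0.054947 bar


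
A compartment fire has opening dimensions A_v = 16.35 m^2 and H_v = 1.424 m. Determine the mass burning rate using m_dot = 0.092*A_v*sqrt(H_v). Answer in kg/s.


sqrt(H_v) = 1.1933
m_dot = 0.092 * 16.35 * 1.1933 = 1.7950 kg/s

1.7950 kg/s


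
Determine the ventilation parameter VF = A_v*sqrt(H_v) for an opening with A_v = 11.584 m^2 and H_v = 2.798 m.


sqrt(H_v) = 1.6727
VF = 11.584 * 1.6727 = 19.377 m^(5/2)

19.377 m^(5/2)


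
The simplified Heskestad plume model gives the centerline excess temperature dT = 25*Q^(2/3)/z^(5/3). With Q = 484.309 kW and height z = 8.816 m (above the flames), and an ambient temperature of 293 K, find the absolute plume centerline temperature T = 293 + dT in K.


Q^(2/3) = 61.671
z^(5/3) = 37.623
dT = 25 * 61.671 / 37.623 = 40.980 K
T = 293 + 40.980 = 333.98 K

333.98 K


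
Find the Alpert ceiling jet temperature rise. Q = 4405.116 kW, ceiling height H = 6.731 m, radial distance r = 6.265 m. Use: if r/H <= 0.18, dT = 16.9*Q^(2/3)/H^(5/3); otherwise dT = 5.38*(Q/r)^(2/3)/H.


r/H = 6.265 / 6.731 = 0.93077
r/H > 0.18, so dT = 5.38*(Q/r)^(2/3)/H
Q/r = 703.13
(Q/r)^(2/3) = 79.072
dT = 5.38 * 79.072 / 6.731 = 63.201 K

63.201 K


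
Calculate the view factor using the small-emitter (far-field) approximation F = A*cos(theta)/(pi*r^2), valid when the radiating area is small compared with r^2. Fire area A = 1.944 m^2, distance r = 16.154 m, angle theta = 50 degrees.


cos(50 deg) = 0.64279
pi*r^2 = 819.80
F = 1.944 * 0.64279 / 819.80 = 0.0015242

0.0015242


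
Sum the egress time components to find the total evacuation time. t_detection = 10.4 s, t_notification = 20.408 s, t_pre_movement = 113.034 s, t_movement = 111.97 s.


Total = 10.4 + 20.408 + 113.034 + 111.97 = 255.812 s

255.812 s


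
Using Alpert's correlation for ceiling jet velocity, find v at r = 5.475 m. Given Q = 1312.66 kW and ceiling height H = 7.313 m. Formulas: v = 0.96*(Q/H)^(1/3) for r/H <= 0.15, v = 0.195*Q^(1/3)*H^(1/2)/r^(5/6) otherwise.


r/H = 5.475 / 7.313 = 0.74867
r/H > 0.15, so v = 0.195*Q^(1/3)*H^(1/2)/r^(5/6)
Q^(1/3) = 10.949
H^(1/2) = 2.7043
r^(5/6) = 4.1240
v = 0.195 * 10.949 * 2.7043 / 4.1240 = 1.4001 m/s

1.4001 m/s


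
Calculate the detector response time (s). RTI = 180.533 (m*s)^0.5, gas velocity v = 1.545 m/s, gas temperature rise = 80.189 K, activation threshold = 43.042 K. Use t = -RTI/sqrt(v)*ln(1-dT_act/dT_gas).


dT_act/dT_gas = 0.53676
ln(1 - 0.53676) = -0.76950
t = -180.533 / sqrt(1.545) * -0.76950 = 111.76 s

111.76 s


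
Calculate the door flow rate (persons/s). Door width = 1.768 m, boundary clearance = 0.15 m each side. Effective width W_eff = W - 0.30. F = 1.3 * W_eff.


W_eff = 1.768 - 0.30 = 1.468 m
F = 1.3 * 1.468 = 1.9084 persons/s

1.9084 persons/s


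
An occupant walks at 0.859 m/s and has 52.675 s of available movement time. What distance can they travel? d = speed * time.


d = 0.859 * 52.675 = 45.248 m

45.248 m


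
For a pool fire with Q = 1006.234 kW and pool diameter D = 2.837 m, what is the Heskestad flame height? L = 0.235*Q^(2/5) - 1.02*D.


Q^(2/5) = 15.888
0.235 * Q^(2/5) = 3.7338
1.02 * D = 2.8937
L = 0.84003 m

0.84003 m


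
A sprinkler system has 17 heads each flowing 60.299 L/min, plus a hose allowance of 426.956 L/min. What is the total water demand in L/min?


Sprinkler demand = 17 * 60.299 = 1025.083 L/min
Total = 1025.083 + 426.956 = 1452.039 L/min

1452.039 L/min


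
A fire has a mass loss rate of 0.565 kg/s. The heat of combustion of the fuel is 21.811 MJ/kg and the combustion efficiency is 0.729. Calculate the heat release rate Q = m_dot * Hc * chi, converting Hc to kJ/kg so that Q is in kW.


Hc = 21.811 MJ/kg = 21.811 * 1000 kJ/kg = 21811 kJ/kg
Q = 0.565 kg/s * 21811 kJ/kg * 0.729 = 8983.6 kW

8983.6 kW


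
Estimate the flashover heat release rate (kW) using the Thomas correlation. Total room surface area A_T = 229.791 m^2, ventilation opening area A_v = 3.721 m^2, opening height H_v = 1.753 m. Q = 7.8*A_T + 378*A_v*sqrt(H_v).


7.8*A_T = 1792.4
sqrt(H_v) = 1.3240
378*A_v*sqrt(H_v) = 1862.3
Q = 1792.4 + 1862.3 = 3654.6 kW

3654.6 kW


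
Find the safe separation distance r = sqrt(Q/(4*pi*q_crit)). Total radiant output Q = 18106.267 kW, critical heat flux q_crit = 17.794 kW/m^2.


4*pi*q_crit = 223.61
Q/(4*pi*q_crit) = 80.974
r = sqrt(80.974) = 8.9986 m

8.9986 m


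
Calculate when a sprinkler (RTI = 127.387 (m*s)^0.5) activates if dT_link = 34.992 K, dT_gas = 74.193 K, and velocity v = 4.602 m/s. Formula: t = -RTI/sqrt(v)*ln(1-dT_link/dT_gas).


dT_link/dT_gas = 0.47163
ln(1 - 0.47163) = -0.63797
t = -127.387 / sqrt(4.602) * -0.63797 = 37.884 s

37.884 s


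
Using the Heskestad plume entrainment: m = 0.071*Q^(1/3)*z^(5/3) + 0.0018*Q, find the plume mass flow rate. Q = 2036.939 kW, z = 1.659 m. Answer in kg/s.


Q^(1/3) = 12.676
z^(5/3) = 2.3249
First term = 0.071 * 12.676 * 2.3249 = 2.0925
Second term = 0.0018 * 2036.939 = 3.6665
m = 5.7590 kg/s

5.7590 kg/s


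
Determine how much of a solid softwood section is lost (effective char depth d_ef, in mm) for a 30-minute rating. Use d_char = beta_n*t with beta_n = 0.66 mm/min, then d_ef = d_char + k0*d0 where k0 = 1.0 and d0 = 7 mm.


d_char = 0.66 * 30 = 19.8 mm
d_ef = 19.8 + 1.0*7 = 26.8 mm

26.8 mm


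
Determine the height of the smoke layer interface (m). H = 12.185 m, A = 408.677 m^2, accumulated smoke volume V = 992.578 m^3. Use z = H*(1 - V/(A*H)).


V/(A*H) = 0.19932
1 - 0.19932 = 0.80068
z = 12.185 * 0.80068 = 9.7562 m

9.7562 m


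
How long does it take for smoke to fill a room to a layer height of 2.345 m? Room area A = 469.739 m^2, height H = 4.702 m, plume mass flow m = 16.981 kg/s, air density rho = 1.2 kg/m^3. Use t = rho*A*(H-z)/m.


H - z = 2.357 m
t = 1.2 * 469.739 * 2.357 / 16.981 = 78.241 s

78.241 s


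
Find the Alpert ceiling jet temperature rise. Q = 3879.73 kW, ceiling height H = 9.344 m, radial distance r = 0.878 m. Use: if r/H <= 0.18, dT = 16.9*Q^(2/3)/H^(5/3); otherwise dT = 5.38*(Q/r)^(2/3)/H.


r/H = 0.878 / 9.344 = 0.093964
r/H <= 0.18, so dT = 16.9*Q^(2/3)/H^(5/3)
Q^(2/3) = 246.91
H^(5/3) = 41.453
dT = 16.9 * 246.91 / 41.453 = 100.66 K

100.66 K


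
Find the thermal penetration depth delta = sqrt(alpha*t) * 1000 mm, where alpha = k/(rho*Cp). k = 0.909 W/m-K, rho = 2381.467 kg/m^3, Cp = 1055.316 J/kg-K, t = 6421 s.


alpha = 0.909 / (2381.467 * 1055.316) = 3.6169e-07 m^2/s
alpha * t = 0.0023224
delta = sqrt(0.0023224) * 1000 = 48.191 mm

48.191 mm


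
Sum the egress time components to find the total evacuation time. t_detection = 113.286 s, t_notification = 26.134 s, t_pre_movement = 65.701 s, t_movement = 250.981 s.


Total = 113.286 + 26.134 + 65.701 + 250.981 = 456.102 s

456.102 s


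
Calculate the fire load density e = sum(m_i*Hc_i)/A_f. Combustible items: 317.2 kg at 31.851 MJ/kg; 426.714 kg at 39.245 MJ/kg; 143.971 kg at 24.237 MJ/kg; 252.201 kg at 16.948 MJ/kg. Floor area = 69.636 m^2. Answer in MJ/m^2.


Total energy = 317.2*31.851 + 426.714*39.245 + 143.971*24.237 + 252.201*16.948
= 10103.14 + 16746.39 + 3489.425 + 4274.303
= 34613.26 MJ
e = 34613.26 / 69.636 = 497.06 MJ/m^2

497.06 MJ/m^2


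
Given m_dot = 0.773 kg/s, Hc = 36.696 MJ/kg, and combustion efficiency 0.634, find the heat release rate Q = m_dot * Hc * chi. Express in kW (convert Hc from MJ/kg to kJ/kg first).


Hc = 36.696 MJ/kg = 36.696 * 1000 kJ/kg = 36696 kJ/kg
Q = 0.773 kg/s * 36696 kJ/kg * 0.634 = 17984 kW

17984 kW


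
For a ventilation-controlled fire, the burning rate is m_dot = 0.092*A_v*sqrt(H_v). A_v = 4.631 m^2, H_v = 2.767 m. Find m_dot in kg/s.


sqrt(H_v) = 1.6634
m_dot = 0.092 * 4.631 * 1.6634 = 0.70871 kg/s

0.70871 kg/s


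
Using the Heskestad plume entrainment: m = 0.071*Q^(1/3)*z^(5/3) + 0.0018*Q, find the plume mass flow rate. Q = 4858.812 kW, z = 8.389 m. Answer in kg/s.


Q^(1/3) = 16.937
z^(5/3) = 34.635
First term = 0.071 * 16.937 * 34.635 = 41.650
Second term = 0.0018 * 4858.812 = 8.7459
m = 50.396 kg/s

50.396 kg/s


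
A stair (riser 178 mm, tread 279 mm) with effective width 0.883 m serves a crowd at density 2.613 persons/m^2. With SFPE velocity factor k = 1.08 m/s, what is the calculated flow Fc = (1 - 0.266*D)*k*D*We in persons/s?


1 - 0.266*D = 1 - 0.266*2.613 = 0.30494
Fs = 0.30494 * 1.08 * 2.613 = 0.86056 persons/(s*m)
Fc = 0.86056 * 0.883 = 0.75987 persons/s

0.75987 persons/s


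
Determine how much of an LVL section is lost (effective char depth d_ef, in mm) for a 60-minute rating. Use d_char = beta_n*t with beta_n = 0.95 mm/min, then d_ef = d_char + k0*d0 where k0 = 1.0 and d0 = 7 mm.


d_char = 0.95 * 60 = 57 mm
d_ef = 57 + 1.0*7 = 64 mm

64 mm


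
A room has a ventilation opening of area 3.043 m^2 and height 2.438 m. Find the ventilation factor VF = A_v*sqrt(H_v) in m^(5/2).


sqrt(H_v) = 1.5614
VF = 3.043 * 1.5614 = 4.7514 m^(5/2)

4.7514 m^(5/2)


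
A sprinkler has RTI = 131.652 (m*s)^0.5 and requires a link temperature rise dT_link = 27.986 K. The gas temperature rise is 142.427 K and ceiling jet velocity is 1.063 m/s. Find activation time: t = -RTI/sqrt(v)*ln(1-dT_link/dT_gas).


dT_link/dT_gas = 0.19649
ln(1 - 0.19649) = -0.21877
t = -131.652 / sqrt(1.063) * -0.21877 = 27.935 s

27.935 s


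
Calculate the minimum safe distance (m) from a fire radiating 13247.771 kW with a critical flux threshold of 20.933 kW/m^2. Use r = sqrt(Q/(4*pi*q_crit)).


4*pi*q_crit = 263.05
Q/(4*pi*q_crit) = 50.362
r = sqrt(50.362) = 7.0966 m

7.0966 m


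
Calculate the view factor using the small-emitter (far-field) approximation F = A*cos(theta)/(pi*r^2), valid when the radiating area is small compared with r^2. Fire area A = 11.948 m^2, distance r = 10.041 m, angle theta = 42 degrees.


cos(42 deg) = 0.74314
pi*r^2 = 316.74
F = 11.948 * 0.74314 / 316.74 = 0.028033

0.028033


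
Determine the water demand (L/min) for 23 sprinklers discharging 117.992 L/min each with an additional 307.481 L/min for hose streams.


Sprinkler demand = 23 * 117.992 = 2713.816 L/min
Total = 2713.816 + 307.481 = 3021.297 L/min

3021.297 L/min


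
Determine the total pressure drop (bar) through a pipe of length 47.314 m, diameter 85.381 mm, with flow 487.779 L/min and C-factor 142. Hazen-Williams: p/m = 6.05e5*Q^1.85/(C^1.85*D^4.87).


Q^1.85 = 94018
C^1.85 = 9588.1
D^4.87 = 2.5452e+09
p/m = 0.0023308 bar/m
p_total = 0.0023308 * 47.314 = 0.11028 bar

0.11028 bar


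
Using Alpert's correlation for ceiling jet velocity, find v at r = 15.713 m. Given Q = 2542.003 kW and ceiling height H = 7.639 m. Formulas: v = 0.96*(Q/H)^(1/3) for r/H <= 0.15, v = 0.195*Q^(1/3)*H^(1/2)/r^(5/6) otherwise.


r/H = 15.713 / 7.639 = 2.0569
r/H > 0.15, so v = 0.195*Q^(1/3)*H^(1/2)/r^(5/6)
Q^(1/3) = 13.648
H^(1/2) = 2.7639
r^(5/6) = 9.9285
v = 0.195 * 13.648 * 2.7639 / 9.9285 = 0.74085 m/s

0.74085 m/s


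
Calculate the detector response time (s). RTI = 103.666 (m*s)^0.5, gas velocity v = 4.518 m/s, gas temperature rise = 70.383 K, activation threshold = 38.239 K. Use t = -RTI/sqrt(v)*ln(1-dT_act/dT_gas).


dT_act/dT_gas = 0.54330
ln(1 - 0.54330) = -0.78373
t = -103.666 / sqrt(4.518) * -0.78373 = 38.223 s

38.223 s


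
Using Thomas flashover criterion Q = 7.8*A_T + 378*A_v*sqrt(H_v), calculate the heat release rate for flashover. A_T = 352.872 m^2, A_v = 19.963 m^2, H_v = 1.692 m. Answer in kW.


7.8*A_T = 2752.4
sqrt(H_v) = 1.3008
378*A_v*sqrt(H_v) = 9815.6
Q = 2752.4 + 9815.6 = 12568 kW

12568 kW


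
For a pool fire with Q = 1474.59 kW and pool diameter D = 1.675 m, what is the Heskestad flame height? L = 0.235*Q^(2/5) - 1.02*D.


Q^(2/5) = 18.513
0.235 * Q^(2/5) = 4.3505
1.02 * D = 1.7085
L = 2.6420 m

2.6420 m


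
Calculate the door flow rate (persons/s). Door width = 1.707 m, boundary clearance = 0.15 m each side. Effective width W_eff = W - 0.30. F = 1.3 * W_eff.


W_eff = 1.707 - 0.30 = 1.407 m
F = 1.3 * 1.407 = 1.8291 persons/s

1.8291 persons/s


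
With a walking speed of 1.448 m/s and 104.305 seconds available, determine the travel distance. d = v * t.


d = 1.448 * 104.305 = 151.03 m

151.03 m


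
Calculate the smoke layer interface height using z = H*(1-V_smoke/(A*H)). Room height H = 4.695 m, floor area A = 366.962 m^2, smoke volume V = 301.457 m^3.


V/(A*H) = 0.17497
1 - 0.17497 = 0.82503
z = 4.695 * 0.82503 = 3.8735 m

3.8735 m


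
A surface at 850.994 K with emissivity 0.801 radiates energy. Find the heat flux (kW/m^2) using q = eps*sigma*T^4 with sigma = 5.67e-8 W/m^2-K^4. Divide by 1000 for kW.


T^4 = 5.2445e+11
q = 0.801 * 5.67e-8 * 5.2445e+11 / 1000 = 23.819 kW/m^2

23.819 kW/m^2


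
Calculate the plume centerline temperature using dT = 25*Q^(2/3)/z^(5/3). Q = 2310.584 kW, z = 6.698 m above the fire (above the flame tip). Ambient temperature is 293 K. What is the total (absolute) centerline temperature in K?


Q^(2/3) = 174.78
z^(5/3) = 23.800
dT = 25 * 174.78 / 23.800 = 183.59 K
T = 293 + 183.59 = 476.59 K

476.59 K


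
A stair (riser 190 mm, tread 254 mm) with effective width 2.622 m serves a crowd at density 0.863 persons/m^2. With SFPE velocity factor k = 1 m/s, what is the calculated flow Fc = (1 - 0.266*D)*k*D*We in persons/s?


1 - 0.266*D = 1 - 0.266*0.863 = 0.77044
Fs = 0.77044 * 1 * 0.863 = 0.66489 persons/(s*m)
Fc = 0.66489 * 2.622 = 1.7433 persons/s

1.7433 persons/s


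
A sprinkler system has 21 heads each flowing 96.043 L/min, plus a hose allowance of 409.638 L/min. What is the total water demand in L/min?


Sprinkler demand = 21 * 96.043 = 2016.903 L/min
Total = 2016.903 + 409.638 = 2426.541 L/min

2426.541 L/min


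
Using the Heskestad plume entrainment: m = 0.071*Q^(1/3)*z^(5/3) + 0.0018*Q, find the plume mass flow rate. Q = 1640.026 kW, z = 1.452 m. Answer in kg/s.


Q^(1/3) = 11.793
z^(5/3) = 1.8618
First term = 0.071 * 11.793 * 1.8618 = 1.5589
Second term = 0.0018 * 1640.026 = 2.9520
m = 4.5110 kg/s

4.5110 kg/s


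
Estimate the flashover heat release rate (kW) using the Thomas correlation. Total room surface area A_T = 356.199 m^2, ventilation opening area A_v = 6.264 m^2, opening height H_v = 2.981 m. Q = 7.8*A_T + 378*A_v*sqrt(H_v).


7.8*A_T = 2778.4
sqrt(H_v) = 1.7266
378*A_v*sqrt(H_v) = 4088.1
Q = 2778.4 + 4088.1 = 6866.5 kW

6866.5 kW


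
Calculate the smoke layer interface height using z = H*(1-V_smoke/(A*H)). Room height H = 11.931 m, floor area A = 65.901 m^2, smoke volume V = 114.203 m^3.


V/(A*H) = 0.14525
1 - 0.14525 = 0.85475
z = 11.931 * 0.85475 = 10.198 m

10.198 m


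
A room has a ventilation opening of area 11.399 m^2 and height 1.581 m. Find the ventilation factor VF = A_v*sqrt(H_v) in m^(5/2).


sqrt(H_v) = 1.2574
VF = 11.399 * 1.2574 = 14.333 m^(5/2)

14.333 m^(5/2)


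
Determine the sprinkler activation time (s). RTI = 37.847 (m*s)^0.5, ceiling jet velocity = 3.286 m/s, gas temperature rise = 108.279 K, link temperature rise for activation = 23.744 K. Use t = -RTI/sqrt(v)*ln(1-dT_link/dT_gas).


dT_link/dT_gas = 0.21929
ln(1 - 0.21929) = -0.24755
t = -37.847 / sqrt(3.286) * -0.24755 = 5.1684 s

5.1684 s
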